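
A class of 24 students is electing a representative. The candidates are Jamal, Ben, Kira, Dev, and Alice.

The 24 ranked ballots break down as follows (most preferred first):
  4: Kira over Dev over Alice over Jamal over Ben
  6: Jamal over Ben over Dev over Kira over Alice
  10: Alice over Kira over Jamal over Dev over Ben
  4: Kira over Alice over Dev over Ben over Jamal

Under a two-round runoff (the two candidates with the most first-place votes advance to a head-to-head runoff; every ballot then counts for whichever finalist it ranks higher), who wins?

Round 1 first-place votes: Jamal 6, Ben 0, Kira 8, Dev 0, Alice 10. Alice and Kira advance.
Runoff: Alice is ranked above Kira on 10 ballots, Kira above Alice on 14.

Kira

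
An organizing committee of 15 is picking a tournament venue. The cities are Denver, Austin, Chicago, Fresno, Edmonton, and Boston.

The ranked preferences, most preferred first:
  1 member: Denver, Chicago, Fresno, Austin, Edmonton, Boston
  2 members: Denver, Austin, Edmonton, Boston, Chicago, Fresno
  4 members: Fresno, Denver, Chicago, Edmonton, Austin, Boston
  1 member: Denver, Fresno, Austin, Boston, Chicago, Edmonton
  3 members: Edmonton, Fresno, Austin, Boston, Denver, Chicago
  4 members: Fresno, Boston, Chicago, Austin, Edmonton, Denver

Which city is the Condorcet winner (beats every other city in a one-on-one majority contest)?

Fresno

Fresno vs Denver: 11–4
Fresno vs Austin: 13–2
Fresno vs Chicago: 12–3
Fresno vs Edmonton: 10–5
Fresno vs Boston: 13–2
Fresno beats every other city.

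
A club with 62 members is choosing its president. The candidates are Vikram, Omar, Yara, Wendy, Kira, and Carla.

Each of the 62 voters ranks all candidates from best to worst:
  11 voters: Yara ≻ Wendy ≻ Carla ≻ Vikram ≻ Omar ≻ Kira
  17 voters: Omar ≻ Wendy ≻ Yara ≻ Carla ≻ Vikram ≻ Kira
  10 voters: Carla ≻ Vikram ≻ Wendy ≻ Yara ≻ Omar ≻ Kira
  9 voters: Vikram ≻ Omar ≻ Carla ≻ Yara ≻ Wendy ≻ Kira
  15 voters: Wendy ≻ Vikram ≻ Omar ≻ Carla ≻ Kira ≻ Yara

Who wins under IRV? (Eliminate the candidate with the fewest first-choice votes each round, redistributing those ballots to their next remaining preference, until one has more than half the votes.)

Round 1: Vikram 9, Omar 17, Yara 11, Wendy 15, Kira 0, Carla 10. Kira eliminated.
Round 2: Vikram 9, Omar 17, Yara 11, Wendy 15, Carla 10. Vikram eliminated.
Round 3: Omar 26, Yara 11, Wendy 15, Carla 10. Carla eliminated.
Round 4: Omar 26, Yara 11, Wendy 25. Yara eliminated.
Round 5: Omar 26, Wendy 36. Wendy has a majority (≥32).

Wendy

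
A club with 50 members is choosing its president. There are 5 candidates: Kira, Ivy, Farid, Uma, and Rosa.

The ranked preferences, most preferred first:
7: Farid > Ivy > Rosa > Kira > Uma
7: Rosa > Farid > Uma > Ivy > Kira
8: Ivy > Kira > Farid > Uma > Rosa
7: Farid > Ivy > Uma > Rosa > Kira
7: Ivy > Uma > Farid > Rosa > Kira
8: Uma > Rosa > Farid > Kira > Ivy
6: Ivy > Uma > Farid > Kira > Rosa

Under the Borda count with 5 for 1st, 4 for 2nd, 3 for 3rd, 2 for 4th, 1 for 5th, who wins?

Kira: 7×2 + 7×1 + 8×4 + 7×1 + 7×1 + 8×2 + 6×2 = 95
Ivy: 7×4 + 7×2 + 8×5 + 7×4 + 7×5 + 8×1 + 6×5 = 183
Farid: 7×5 + 7×4 + 8×3 + 7×5 + 7×3 + 8×3 + 6×3 = 185
Uma: 7×1 + 7×3 + 8×2 + 7×3 + 7×4 + 8×5 + 6×4 = 157
Rosa: 7×3 + 7×5 + 8×1 + 7×2 + 7×2 + 8×4 + 6×1 = 130

Farid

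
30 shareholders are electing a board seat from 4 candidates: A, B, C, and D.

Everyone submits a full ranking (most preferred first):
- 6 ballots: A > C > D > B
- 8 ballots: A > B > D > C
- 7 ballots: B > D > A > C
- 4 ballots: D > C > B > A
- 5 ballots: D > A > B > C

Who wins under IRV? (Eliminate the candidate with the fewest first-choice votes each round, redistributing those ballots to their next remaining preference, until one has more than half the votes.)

D

Round 1: A 14, B 7, C 0, D 9. C eliminated.
Round 2: A 14, B 7, D 9. B eliminated.
Round 3: A 14, D 16. D has a majority (≥16).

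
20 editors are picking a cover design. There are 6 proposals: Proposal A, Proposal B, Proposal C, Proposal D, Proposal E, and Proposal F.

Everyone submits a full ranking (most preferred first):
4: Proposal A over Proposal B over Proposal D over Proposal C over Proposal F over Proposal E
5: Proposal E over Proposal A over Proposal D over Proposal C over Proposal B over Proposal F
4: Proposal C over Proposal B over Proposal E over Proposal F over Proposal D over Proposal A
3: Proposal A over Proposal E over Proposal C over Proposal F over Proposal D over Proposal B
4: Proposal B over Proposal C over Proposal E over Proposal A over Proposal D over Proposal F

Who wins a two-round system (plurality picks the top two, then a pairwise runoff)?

Round 1 first-place votes: Proposal A 7, Proposal B 4, Proposal C 4, Proposal D 0, Proposal E 5, Proposal F 0. Proposal A and Proposal E advance.
Runoff: Proposal A is ranked above Proposal E on 7 ballots, Proposal E above Proposal A on 13.

Proposal E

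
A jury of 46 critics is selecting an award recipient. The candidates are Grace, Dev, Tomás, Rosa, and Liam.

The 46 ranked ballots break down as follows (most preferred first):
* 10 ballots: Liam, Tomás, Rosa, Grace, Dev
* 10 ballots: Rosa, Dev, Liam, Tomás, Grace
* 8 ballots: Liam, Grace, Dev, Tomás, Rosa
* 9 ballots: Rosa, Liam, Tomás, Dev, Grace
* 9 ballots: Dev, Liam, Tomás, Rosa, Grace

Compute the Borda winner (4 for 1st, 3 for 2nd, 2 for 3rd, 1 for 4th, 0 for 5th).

Liam

Grace: 10×1 + 10×0 + 8×3 + 9×0 + 9×0 = 34
Dev: 10×0 + 10×3 + 8×2 + 9×1 + 9×4 = 91
Tomás: 10×3 + 10×1 + 8×1 + 9×2 + 9×2 = 84
Rosa: 10×2 + 10×4 + 8×0 + 9×4 + 9×1 = 105
Liam: 10×4 + 10×2 + 8×4 + 9×3 + 9×3 = 146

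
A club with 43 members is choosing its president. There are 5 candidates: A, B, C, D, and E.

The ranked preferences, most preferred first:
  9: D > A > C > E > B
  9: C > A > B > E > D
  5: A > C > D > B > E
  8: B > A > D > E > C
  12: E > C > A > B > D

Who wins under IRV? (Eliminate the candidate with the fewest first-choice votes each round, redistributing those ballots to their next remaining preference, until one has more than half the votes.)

C

Round 1: A 5, B 8, C 9, D 9, E 12. A eliminated.
Round 2: B 8, C 14, D 9, E 12. B eliminated.
Round 3: C 14, D 17, E 12. E eliminated.
Round 4: C 26, D 17. C has a majority (≥22).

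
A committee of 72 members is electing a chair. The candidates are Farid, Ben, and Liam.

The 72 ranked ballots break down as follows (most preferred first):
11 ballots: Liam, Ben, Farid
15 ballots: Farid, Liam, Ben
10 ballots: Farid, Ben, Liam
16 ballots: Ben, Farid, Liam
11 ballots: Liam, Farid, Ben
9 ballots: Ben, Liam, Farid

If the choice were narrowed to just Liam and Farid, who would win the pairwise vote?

Liam is ranked above Farid on 31 ballots; Farid above Liam on 41.

Farid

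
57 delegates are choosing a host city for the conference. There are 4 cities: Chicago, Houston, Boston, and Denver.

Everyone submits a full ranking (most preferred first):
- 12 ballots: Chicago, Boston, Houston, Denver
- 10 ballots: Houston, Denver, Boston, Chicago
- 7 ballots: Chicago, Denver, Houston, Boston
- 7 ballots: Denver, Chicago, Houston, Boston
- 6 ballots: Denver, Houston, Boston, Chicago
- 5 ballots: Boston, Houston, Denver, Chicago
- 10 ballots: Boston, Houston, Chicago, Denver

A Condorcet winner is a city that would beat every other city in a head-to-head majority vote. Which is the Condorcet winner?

Houston vs Chicago: 31–26
Houston vs Boston: 30–27
Houston vs Denver: 37–20
Houston beats every other city.

Houston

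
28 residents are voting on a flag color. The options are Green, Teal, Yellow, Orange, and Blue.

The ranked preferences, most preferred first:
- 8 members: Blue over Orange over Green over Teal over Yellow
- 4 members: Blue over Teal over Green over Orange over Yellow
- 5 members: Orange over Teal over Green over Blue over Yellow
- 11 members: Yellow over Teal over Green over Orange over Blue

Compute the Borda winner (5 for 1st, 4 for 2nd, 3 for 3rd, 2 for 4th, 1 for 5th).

Green: 8×3 + 4×3 + 5×3 + 11×3 = 84
Teal: 8×2 + 4×4 + 5×4 + 11×4 = 96
Yellow: 8×1 + 4×1 + 5×1 + 11×5 = 72
Orange: 8×4 + 4×2 + 5×5 + 11×2 = 87
Blue: 8×5 + 4×5 + 5×2 + 11×1 = 81

Teal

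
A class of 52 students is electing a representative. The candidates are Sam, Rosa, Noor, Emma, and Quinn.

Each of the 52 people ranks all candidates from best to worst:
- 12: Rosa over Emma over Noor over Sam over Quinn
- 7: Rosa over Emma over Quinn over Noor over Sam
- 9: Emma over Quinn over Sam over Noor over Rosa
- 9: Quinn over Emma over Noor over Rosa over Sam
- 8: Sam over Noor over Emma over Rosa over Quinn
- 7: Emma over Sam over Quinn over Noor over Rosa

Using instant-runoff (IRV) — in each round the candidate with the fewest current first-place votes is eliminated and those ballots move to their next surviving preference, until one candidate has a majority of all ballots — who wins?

Round 1: Sam 8, Rosa 19, Noor 0, Emma 16, Quinn 9. Noor eliminated.
Round 2: Sam 8, Rosa 19, Emma 16, Quinn 9. Sam eliminated.
Round 3: Rosa 19, Emma 24, Quinn 9. Quinn eliminated.
Round 4: Rosa 19, Emma 33. Emma has a majority (≥27).

Emma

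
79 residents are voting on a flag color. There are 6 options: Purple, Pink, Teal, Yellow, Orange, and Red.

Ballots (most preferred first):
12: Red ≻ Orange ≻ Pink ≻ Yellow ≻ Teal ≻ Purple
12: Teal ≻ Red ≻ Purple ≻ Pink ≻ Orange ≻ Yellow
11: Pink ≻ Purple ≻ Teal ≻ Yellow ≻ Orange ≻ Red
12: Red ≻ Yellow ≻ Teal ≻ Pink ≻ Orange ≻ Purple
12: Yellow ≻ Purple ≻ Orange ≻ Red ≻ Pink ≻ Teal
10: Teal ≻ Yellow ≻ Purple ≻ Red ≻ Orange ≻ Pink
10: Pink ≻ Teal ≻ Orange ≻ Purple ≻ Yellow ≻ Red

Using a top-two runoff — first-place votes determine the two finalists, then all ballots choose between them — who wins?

Teal

Round 1 first-place votes: Purple 0, Pink 21, Teal 22, Yellow 12, Orange 0, Red 24. Red and Teal advance.
Runoff: Red is ranked above Teal on 36 ballots, Teal above Red on 43.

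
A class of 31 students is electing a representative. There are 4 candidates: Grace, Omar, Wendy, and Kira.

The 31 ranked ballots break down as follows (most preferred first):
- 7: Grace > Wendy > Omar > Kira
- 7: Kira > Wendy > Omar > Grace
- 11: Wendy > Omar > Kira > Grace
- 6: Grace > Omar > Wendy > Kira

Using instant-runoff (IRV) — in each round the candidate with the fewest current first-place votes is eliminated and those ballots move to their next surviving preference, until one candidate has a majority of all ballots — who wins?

Round 1: Grace 13, Omar 0, Wendy 11, Kira 7. Omar eliminated.
Round 2: Grace 13, Wendy 11, Kira 7. Kira eliminated.
Round 3: Grace 13, Wendy 18. Wendy has a majority (≥16).

Wendy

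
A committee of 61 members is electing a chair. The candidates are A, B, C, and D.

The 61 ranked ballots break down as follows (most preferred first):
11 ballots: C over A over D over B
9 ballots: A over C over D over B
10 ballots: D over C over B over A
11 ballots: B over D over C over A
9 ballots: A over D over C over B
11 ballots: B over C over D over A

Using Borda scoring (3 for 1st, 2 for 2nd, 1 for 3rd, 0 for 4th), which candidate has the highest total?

C

A: 11×2 + 9×3 + 10×0 + 11×0 + 9×3 + 11×0 = 76
B: 11×0 + 9×0 + 10×1 + 11×3 + 9×0 + 11×3 = 76
C: 11×3 + 9×2 + 10×2 + 11×1 + 9×1 + 11×2 = 113
D: 11×1 + 9×1 + 10×3 + 11×2 + 9×2 + 11×1 = 101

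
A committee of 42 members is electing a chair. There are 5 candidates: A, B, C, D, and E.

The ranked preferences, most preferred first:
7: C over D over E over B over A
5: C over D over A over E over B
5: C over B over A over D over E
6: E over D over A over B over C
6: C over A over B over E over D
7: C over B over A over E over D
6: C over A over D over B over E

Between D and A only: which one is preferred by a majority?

D is ranked above A on 18 ballots; A above D on 24.

A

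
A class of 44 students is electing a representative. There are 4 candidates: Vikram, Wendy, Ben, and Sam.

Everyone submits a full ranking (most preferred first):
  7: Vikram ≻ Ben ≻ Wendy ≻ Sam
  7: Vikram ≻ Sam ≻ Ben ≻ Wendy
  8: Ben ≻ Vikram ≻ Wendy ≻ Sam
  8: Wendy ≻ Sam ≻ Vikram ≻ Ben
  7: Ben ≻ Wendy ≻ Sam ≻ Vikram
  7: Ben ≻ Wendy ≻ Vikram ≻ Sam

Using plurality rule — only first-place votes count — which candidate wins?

Ben

First-place votes: Vikram 14, Wendy 8, Ben 22, Sam 0.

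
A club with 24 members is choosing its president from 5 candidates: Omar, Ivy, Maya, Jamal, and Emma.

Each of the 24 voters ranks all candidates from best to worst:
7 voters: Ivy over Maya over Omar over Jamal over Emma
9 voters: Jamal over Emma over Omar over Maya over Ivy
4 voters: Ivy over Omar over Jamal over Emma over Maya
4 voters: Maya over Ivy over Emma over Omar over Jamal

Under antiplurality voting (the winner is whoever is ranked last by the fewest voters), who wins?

Last-place votes: Omar 0, Ivy 9, Maya 4, Jamal 4, Emma 7.

Omar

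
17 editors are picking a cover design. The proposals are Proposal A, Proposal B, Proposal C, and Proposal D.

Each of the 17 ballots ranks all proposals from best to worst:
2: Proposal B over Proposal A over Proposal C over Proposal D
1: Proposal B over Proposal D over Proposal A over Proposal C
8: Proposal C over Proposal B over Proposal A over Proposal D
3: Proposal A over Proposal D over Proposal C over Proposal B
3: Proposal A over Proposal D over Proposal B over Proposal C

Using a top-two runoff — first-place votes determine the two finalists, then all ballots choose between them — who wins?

Proposal A

Round 1 first-place votes: Proposal A 6, Proposal B 3, Proposal C 8, Proposal D 0. Proposal C and Proposal A advance.
Runoff: Proposal C is ranked above Proposal A on 8 ballots, Proposal A above Proposal C on 9.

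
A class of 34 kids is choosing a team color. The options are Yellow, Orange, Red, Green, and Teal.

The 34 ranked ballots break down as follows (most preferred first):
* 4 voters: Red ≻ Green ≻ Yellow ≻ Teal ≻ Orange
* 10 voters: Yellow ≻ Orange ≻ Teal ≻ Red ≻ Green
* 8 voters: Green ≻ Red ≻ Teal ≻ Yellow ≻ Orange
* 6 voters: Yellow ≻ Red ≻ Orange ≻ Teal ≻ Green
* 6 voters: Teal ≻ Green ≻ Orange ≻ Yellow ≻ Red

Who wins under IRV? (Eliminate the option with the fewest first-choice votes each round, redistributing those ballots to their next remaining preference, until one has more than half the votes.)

Green

Round 1: Yellow 16, Orange 0, Red 4, Green 8, Teal 6. Orange eliminated.
Round 2: Yellow 16, Red 4, Green 8, Teal 6. Red eliminated.
Round 3: Yellow 16, Green 12, Teal 6. Teal eliminated.
Round 4: Yellow 16, Green 18. Green has a majority (≥18).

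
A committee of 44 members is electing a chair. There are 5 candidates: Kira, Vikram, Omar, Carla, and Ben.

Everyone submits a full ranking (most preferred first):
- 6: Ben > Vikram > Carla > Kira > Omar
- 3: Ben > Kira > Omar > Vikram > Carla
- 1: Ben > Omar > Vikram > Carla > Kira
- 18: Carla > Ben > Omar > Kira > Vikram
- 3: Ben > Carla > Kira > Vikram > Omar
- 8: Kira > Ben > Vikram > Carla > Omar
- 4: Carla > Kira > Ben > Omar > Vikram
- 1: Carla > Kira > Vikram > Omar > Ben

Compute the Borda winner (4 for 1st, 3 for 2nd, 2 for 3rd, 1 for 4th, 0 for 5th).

Ben

Kira: 6×1 + 3×3 + 1×0 + 18×1 + 3×2 + 8×4 + 4×3 + 1×3 = 86
Vikram: 6×3 + 3×1 + 1×2 + 18×0 + 3×1 + 8×2 + 4×0 + 1×2 = 44
Omar: 6×0 + 3×2 + 1×3 + 18×2 + 3×0 + 8×0 + 4×1 + 1×1 = 50
Carla: 6×2 + 3×0 + 1×1 + 18×4 + 3×3 + 8×1 + 4×4 + 1×4 = 122
Ben: 6×4 + 3×4 + 1×4 + 18×3 + 3×4 + 8×3 + 4×2 + 1×0 = 138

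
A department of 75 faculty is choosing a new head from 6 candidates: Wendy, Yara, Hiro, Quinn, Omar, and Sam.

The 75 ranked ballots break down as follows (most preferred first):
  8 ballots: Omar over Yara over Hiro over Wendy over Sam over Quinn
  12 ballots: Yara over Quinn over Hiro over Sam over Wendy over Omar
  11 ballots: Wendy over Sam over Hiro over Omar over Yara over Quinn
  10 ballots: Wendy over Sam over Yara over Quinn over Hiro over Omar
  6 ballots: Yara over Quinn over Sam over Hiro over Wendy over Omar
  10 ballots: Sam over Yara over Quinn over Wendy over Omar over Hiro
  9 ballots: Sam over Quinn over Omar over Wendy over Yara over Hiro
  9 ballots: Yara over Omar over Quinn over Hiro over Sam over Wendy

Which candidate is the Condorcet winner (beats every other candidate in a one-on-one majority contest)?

Sam vs Wendy: 46–29
Sam vs Yara: 40–35
Sam vs Hiro: 46–29
Sam vs Quinn: 48–27
Sam vs Omar: 58–17
Sam beats every other candidate.

Sam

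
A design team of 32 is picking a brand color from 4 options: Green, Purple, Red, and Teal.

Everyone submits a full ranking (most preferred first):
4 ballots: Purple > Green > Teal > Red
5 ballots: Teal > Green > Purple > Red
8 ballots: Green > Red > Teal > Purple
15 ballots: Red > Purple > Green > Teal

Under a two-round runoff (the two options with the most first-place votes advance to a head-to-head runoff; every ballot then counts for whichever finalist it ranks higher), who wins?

Green

Round 1 first-place votes: Green 8, Purple 4, Red 15, Teal 5. Red and Green advance.
Runoff: Red is ranked above Green on 15 ballots, Green above Red on 17.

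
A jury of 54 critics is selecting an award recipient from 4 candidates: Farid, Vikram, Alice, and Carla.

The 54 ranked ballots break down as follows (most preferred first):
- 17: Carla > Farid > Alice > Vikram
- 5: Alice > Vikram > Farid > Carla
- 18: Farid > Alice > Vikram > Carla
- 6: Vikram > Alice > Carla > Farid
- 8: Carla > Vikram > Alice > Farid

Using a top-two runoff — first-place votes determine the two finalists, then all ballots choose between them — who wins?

Carla

Round 1 first-place votes: Farid 18, Vikram 6, Alice 5, Carla 25. Carla and Farid advance.
Runoff: Carla is ranked above Farid on 31 ballots, Farid above Carla on 23.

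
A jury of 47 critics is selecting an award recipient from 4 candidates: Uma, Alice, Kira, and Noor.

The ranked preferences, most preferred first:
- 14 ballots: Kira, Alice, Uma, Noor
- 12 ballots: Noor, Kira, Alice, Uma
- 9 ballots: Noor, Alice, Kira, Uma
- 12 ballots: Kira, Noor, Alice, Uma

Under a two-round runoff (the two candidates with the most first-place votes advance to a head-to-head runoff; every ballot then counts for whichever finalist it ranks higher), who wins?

Round 1 first-place votes: Uma 0, Alice 0, Kira 26, Noor 21. Kira and Noor advance.
Runoff: Kira is ranked above Noor on 26 ballots, Noor above Kira on 21.

Kira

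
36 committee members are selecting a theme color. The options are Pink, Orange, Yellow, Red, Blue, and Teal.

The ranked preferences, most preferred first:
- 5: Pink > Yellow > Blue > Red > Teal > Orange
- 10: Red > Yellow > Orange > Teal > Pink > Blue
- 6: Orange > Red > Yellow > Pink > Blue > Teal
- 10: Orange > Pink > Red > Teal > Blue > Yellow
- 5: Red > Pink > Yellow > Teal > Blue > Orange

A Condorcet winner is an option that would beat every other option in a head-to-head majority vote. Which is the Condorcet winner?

Red vs Pink: 21–15
Red vs Orange: 20–16
Red vs Yellow: 31–5
Red vs Blue: 31–5
Red vs Teal: 36–0
Red beats every other option.

Red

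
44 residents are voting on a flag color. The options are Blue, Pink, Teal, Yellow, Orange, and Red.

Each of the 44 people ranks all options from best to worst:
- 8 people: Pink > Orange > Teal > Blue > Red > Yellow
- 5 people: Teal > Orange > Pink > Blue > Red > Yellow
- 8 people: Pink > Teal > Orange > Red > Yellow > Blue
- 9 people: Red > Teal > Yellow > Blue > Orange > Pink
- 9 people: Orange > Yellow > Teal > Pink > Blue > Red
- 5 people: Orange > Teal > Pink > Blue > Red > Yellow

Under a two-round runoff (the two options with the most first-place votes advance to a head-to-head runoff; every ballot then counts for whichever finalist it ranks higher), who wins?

Orange

Round 1 first-place votes: Blue 0, Pink 16, Teal 5, Yellow 0, Orange 14, Red 9. Pink and Orange advance.
Runoff: Pink is ranked above Orange on 16 ballots, Orange above Pink on 28.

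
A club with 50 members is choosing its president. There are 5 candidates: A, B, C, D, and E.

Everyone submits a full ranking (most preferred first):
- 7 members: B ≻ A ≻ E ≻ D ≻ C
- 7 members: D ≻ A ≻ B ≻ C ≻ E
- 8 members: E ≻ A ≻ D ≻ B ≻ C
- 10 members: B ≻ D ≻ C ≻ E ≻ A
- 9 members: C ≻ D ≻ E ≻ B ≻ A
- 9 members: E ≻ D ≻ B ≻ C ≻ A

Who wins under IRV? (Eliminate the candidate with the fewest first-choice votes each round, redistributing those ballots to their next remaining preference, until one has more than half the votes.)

Round 1: A 0, B 17, C 9, D 7, E 17. A eliminated.
Round 2: B 17, C 9, D 7, E 17. D eliminated.
Round 3: B 24, C 9, E 17. C eliminated.
Round 4: B 24, E 26. E has a majority (≥26).

E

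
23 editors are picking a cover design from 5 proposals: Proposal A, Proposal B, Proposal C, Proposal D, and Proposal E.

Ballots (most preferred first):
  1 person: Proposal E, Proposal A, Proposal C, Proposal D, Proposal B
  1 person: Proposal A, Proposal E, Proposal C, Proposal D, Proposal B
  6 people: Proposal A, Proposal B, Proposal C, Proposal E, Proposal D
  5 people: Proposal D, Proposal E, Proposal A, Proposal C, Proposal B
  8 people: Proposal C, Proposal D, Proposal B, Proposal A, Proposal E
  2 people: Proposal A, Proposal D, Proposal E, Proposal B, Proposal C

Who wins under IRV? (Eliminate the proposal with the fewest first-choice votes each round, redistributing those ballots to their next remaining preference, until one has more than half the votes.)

Round 1: Proposal A 9, Proposal B 0, Proposal C 8, Proposal D 5, Proposal E 1. Proposal B eliminated.
Round 2: Proposal A 9, Proposal C 8, Proposal D 5, Proposal E 1. Proposal E eliminated.
Round 3: Proposal A 10, Proposal C 8, Proposal D 5. Proposal D eliminated.
Round 4: Proposal A 15, Proposal C 8. Proposal A has a majority (≥12).

Proposal A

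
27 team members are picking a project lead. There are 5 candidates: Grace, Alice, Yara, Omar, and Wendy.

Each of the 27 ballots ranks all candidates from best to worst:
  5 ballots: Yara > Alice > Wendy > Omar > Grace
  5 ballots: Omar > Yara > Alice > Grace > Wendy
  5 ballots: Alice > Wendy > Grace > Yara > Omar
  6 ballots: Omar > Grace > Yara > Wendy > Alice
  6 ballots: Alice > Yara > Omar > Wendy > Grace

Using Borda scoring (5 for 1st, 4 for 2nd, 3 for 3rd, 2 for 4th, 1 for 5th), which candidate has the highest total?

Yara

Grace: 5×1 + 5×2 + 5×3 + 6×4 + 6×1 = 60
Alice: 5×4 + 5×3 + 5×5 + 6×1 + 6×5 = 96
Yara: 5×5 + 5×4 + 5×2 + 6×3 + 6×4 = 97
Omar: 5×2 + 5×5 + 5×1 + 6×5 + 6×3 = 88
Wendy: 5×3 + 5×1 + 5×4 + 6×2 + 6×2 = 64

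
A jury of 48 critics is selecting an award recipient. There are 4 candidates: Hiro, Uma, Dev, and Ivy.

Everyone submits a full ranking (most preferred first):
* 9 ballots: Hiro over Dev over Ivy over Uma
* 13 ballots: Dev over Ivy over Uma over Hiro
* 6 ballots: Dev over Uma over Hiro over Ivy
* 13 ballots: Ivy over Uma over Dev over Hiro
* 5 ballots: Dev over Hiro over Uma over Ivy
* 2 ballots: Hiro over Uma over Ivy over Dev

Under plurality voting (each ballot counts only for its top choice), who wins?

First-place votes: Hiro 11, Uma 0, Dev 24, Ivy 13.

Dev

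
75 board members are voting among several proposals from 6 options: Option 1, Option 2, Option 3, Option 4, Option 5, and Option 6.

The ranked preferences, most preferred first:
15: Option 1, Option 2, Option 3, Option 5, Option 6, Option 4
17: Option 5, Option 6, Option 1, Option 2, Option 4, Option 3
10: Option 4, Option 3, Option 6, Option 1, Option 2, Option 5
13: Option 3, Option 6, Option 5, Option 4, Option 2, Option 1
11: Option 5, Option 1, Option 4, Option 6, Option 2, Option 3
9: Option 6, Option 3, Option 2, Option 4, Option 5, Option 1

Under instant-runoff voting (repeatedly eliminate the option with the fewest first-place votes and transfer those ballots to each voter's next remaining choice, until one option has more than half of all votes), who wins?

Option 3

Round 1: Option 1 15, Option 2 0, Option 3 13, Option 4 10, Option 5 28, Option 6 9. Option 2 eliminated.
Round 2: Option 1 15, Option 3 13, Option 4 10, Option 5 28, Option 6 9. Option 6 eliminated.
Round 3: Option 1 15, Option 3 22, Option 4 10, Option 5 28. Option 4 eliminated.
Round 4: Option 1 15, Option 3 32, Option 5 28. Option 1 eliminated.
Round 5: Option 3 47, Option 5 28. Option 3 has a majority (≥38).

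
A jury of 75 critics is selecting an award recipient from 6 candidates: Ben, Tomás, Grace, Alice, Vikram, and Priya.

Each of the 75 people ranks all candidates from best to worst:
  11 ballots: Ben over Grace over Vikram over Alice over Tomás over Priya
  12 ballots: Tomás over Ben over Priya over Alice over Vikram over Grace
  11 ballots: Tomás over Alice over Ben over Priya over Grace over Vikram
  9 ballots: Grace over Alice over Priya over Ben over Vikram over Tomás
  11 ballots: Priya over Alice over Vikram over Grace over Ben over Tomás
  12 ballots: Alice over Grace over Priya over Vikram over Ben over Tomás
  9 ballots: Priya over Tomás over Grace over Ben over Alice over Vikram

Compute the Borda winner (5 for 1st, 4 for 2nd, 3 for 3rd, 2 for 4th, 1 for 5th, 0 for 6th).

Alice

Ben: 11×5 + 12×4 + 11×3 + 9×2 + 11×1 + 12×1 + 9×2 = 195
Tomás: 11×1 + 12×5 + 11×5 + 9×0 + 11×0 + 12×0 + 9×4 = 162
Grace: 11×4 + 12×0 + 11×1 + 9×5 + 11×2 + 12×4 + 9×3 = 197
Alice: 11×2 + 12×2 + 11×4 + 9×4 + 11×4 + 12×5 + 9×1 = 239
Vikram: 11×3 + 12×1 + 11×0 + 9×1 + 11×3 + 12×2 + 9×0 = 111
Priya: 11×0 + 12×3 + 11×2 + 9×3 + 11×5 + 12×3 + 9×5 = 221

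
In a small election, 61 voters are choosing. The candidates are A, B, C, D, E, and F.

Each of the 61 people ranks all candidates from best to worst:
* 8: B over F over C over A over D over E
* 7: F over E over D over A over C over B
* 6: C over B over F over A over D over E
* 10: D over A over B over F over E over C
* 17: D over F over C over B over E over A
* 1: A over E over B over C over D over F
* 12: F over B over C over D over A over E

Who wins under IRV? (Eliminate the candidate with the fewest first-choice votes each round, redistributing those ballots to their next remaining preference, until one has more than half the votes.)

F

Round 1: A 1, B 8, C 6, D 27, E 0, F 19. E eliminated.
Round 2: A 1, B 8, C 6, D 27, F 19. A eliminated.
Round 3: B 9, C 6, D 27, F 19. C eliminated.
Round 4: B 15, D 27, F 19. B eliminated.
Round 5: D 28, F 33. F has a majority (≥31).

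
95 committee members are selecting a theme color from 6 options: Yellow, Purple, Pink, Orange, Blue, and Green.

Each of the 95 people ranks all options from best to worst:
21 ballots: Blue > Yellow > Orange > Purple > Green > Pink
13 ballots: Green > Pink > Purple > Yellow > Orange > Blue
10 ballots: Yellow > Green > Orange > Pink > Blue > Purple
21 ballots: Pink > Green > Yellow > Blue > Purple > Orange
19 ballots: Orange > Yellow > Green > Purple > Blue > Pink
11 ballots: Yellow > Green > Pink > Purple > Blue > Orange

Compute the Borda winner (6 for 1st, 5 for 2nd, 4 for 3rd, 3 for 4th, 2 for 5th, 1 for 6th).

Yellow: 21×5 + 13×3 + 10×6 + 21×4 + 19×5 + 11×6 = 449
Purple: 21×3 + 13×4 + 10×1 + 21×2 + 19×3 + 11×3 = 257
Pink: 21×1 + 13×5 + 10×3 + 21×6 + 19×1 + 11×4 = 305
Orange: 21×4 + 13×2 + 10×4 + 21×1 + 19×6 + 11×1 = 296
Blue: 21×6 + 13×1 + 10×2 + 21×3 + 19×2 + 11×2 = 282
Green: 21×2 + 13×6 + 10×5 + 21×5 + 19×4 + 11×5 = 406

Yellow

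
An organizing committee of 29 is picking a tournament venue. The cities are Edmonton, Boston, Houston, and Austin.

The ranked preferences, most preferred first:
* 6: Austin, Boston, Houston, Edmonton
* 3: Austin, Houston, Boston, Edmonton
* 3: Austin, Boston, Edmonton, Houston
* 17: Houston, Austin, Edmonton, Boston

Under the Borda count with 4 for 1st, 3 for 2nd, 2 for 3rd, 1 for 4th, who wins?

Austin

Edmonton: 6×1 + 3×1 + 3×2 + 17×2 = 49
Boston: 6×3 + 3×2 + 3×3 + 17×1 = 50
Houston: 6×2 + 3×3 + 3×1 + 17×4 = 92
Austin: 6×4 + 3×4 + 3×4 + 17×3 = 99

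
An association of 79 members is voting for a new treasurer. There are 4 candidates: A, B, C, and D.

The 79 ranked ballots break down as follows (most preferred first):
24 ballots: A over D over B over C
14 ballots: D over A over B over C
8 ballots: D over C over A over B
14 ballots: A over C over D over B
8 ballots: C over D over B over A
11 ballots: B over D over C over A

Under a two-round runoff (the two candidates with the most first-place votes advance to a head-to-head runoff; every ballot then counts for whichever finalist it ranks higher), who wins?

Round 1 first-place votes: A 38, B 11, C 8, D 22. A and D advance.
Runoff: A is ranked above D on 38 ballots, D above A on 41.

D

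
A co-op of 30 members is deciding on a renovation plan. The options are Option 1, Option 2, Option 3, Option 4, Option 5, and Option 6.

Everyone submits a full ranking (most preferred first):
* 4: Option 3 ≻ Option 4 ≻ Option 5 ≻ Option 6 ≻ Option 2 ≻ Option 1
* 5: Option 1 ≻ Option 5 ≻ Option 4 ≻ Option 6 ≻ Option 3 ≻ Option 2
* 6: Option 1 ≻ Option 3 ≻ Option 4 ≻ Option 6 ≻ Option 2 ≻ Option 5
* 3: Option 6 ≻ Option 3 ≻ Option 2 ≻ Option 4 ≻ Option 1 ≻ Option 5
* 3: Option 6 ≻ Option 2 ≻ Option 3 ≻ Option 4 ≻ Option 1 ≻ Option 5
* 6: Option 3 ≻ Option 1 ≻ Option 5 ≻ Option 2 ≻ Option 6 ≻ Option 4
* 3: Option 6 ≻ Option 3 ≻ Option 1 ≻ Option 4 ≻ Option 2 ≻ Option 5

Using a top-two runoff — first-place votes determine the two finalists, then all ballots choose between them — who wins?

Option 3

Round 1 first-place votes: Option 1 11, Option 2 0, Option 3 10, Option 4 0, Option 5 0, Option 6 9. Option 1 and Option 3 advance.
Runoff: Option 1 is ranked above Option 3 on 11 ballots, Option 3 above Option 1 on 19.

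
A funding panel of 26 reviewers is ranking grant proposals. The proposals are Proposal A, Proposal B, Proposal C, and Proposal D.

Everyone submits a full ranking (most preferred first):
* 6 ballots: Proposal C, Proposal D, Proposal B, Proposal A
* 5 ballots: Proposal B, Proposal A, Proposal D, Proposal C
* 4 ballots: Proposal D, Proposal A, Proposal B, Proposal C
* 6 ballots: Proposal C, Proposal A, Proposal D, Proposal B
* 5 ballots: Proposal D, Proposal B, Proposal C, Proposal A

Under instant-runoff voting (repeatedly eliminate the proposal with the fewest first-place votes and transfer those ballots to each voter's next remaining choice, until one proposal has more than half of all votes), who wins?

Round 1: Proposal A 0, Proposal B 5, Proposal C 12, Proposal D 9. Proposal A eliminated.
Round 2: Proposal B 5, Proposal C 12, Proposal D 9. Proposal B eliminated.
Round 3: Proposal C 12, Proposal D 14. Proposal D has a majority (≥14).

Proposal D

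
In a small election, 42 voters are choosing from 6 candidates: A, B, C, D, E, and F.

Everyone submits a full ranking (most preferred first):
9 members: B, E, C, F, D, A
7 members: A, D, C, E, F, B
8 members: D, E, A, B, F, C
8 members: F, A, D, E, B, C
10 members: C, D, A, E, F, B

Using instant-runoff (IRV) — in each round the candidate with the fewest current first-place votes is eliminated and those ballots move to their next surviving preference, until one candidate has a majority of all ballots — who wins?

Round 1: A 7, B 9, C 10, D 8, E 0, F 8. E eliminated.
Round 2: A 7, B 9, C 10, D 8, F 8. A eliminated.
Round 3: B 9, C 10, D 15, F 8. F eliminated.
Round 4: B 9, C 10, D 23. D has a majority (≥22).

D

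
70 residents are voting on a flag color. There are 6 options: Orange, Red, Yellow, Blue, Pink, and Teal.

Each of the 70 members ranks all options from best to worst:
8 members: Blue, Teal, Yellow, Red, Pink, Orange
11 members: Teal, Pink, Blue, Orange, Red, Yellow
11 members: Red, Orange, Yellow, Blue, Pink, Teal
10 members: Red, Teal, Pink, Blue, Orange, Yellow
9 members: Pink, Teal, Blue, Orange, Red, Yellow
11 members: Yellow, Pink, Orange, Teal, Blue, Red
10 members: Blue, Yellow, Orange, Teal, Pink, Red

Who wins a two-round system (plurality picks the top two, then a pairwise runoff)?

Round 1 first-place votes: Orange 0, Red 21, Yellow 11, Blue 18, Pink 9, Teal 11. Red and Blue advance.
Runoff: Red is ranked above Blue on 21 ballots, Blue above Red on 49.

Blue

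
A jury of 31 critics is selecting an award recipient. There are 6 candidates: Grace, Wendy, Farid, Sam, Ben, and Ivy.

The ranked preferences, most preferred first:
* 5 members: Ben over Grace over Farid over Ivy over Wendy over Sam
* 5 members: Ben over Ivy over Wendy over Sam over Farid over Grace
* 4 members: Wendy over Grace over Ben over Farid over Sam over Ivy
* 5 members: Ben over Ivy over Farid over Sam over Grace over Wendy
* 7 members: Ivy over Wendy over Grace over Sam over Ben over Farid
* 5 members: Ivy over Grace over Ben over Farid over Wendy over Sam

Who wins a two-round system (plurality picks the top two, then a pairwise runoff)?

Round 1 first-place votes: Grace 0, Wendy 4, Farid 0, Sam 0, Ben 15, Ivy 12. Ben and Ivy advance.
Runoff: Ben is ranked above Ivy on 19 ballots, Ivy above Ben on 12.

Ben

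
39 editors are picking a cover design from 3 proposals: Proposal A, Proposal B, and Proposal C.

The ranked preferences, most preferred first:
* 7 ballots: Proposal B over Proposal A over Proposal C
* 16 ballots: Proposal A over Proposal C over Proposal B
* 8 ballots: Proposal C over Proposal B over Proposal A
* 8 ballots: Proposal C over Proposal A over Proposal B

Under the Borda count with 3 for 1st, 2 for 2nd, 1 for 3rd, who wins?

Proposal C

Proposal A: 7×2 + 16×3 + 8×1 + 8×2 = 86
Proposal B: 7×3 + 16×1 + 8×2 + 8×1 = 61
Proposal C: 7×1 + 16×2 + 8×3 + 8×3 = 87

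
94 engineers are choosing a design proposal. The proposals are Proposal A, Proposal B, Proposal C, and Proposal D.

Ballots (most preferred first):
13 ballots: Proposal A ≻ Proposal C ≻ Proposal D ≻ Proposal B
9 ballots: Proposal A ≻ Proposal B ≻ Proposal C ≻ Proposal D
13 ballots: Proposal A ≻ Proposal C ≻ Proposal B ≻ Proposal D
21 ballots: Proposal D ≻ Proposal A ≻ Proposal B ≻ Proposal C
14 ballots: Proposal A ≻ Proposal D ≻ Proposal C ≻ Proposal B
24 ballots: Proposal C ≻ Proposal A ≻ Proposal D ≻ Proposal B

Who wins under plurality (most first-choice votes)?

Proposal A

First-place votes: Proposal A 49, Proposal B 0, Proposal C 24, Proposal D 21.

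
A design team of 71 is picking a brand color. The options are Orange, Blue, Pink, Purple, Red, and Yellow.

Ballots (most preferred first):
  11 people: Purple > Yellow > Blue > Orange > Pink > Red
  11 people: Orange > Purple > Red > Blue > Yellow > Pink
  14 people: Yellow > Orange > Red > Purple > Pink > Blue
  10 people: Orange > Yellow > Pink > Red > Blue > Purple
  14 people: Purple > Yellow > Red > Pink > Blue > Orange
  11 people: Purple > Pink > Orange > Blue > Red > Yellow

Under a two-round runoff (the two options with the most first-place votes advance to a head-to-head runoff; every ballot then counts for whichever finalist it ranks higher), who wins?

Round 1 first-place votes: Orange 21, Blue 0, Pink 0, Purple 36, Red 0, Yellow 14. Purple and Orange advance.
Runoff: Purple is ranked above Orange on 36 ballots, Orange above Purple on 35.

Purple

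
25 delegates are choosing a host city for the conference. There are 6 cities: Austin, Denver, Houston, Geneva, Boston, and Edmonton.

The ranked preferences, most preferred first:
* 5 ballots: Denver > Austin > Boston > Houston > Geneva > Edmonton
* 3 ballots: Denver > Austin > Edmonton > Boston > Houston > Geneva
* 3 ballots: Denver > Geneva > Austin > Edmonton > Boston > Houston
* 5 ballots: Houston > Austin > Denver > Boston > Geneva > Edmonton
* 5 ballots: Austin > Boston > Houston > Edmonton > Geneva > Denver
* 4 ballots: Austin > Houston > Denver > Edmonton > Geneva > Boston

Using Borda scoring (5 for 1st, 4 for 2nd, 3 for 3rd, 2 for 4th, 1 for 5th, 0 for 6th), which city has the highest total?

Austin

Austin: 5×4 + 3×4 + 3×3 + 5×4 + 5×5 + 4×5 = 106
Denver: 5×5 + 3×5 + 3×5 + 5×3 + 5×0 + 4×3 = 82
Houston: 5×2 + 3×1 + 3×0 + 5×5 + 5×3 + 4×4 = 69
Geneva: 5×1 + 3×0 + 3×4 + 5×1 + 5×1 + 4×1 = 31
Boston: 5×3 + 3×2 + 3×1 + 5×2 + 5×4 + 4×0 = 54
Edmonton: 5×0 + 3×3 + 3×2 + 5×0 + 5×2 + 4×2 = 33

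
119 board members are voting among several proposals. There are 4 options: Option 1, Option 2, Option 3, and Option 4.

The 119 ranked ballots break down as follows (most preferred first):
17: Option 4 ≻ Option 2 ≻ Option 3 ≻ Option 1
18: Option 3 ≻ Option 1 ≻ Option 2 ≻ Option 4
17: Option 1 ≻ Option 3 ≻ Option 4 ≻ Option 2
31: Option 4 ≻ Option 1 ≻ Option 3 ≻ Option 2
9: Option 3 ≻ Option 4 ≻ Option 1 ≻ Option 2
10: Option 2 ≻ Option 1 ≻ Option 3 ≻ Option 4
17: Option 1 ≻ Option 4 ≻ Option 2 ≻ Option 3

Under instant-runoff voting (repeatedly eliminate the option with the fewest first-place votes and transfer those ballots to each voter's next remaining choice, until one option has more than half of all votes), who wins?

Round 1: Option 1 34, Option 2 10, Option 3 27, Option 4 48. Option 2 eliminated.
Round 2: Option 1 44, Option 3 27, Option 4 48. Option 3 eliminated.
Round 3: Option 1 62, Option 4 57. Option 1 has a majority (≥60).

Option 1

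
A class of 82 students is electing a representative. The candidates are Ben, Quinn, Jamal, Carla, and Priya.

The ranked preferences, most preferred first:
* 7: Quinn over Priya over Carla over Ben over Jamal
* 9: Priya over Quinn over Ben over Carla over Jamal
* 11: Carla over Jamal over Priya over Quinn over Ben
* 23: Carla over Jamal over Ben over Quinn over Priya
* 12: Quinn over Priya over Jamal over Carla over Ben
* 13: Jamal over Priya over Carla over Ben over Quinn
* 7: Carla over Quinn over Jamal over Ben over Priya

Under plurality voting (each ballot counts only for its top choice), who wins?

Carla

First-place votes: Ben 0, Quinn 19, Jamal 13, Carla 41, Priya 9.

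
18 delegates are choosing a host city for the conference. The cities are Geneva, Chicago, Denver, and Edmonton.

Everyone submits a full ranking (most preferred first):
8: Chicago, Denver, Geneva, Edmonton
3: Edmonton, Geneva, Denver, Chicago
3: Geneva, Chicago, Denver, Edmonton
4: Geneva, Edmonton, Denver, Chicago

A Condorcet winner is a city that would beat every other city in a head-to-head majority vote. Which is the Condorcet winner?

Geneva vs Chicago: 10–8
Geneva vs Denver: 10–8
Geneva vs Edmonton: 15–3
Geneva beats every other city.

Geneva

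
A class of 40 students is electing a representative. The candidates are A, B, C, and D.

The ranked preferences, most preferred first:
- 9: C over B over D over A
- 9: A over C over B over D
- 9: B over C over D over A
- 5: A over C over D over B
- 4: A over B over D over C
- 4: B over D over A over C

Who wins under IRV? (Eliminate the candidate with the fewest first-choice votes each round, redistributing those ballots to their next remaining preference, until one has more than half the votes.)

B

Round 1: A 18, B 13, C 9, D 0. D eliminated.
Round 2: A 18, B 13, C 9. C eliminated.
Round 3: A 18, B 22. B has a majority (≥21).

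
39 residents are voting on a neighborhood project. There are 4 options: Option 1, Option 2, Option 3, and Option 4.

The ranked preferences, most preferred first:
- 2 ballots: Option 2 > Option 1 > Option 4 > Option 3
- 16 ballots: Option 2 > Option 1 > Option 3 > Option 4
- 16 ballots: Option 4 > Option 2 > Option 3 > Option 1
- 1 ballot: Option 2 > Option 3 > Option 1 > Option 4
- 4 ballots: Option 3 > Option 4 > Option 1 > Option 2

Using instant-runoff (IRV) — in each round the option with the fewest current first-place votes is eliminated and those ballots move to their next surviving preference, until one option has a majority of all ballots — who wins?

Round 1: Option 1 0, Option 2 19, Option 3 4, Option 4 16. Option 1 eliminated.
Round 2: Option 2 19, Option 3 4, Option 4 16. Option 3 eliminated.
Round 3: Option 2 19, Option 4 20. Option 4 has a majority (≥20).

Option 4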